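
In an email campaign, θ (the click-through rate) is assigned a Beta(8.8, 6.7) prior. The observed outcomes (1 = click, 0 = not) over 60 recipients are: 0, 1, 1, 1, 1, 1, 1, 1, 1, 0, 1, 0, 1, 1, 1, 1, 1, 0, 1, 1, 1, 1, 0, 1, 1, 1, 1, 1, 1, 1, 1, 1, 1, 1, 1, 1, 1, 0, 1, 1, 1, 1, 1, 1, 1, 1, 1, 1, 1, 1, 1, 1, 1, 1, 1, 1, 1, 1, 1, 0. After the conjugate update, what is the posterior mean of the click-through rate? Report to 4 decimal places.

0.8185

The Beta prior is conjugate to a Binomial/Bernoulli likelihood; the update adds successes to α and failures to β.
Posterior: Beta(α+k, β+n−k) = Beta(8.8+53, 6.7+7) = Beta(61.8, 13.7).
Posterior mean = α/(α+β) = 61.8/75.5 = 0.8185.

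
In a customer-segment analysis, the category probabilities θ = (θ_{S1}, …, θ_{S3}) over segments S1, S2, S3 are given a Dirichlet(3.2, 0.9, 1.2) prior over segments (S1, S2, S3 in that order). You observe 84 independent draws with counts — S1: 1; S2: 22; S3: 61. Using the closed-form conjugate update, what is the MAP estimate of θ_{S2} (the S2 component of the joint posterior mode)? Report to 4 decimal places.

0.2538

The Dirichlet prior is conjugate to the Multinomial likelihood: each posterior αⱼ = prior αⱼ + observed count nⱼ.
Posterior concentration: (4.2, 22.9, 62.2), total = 89.3.
Joint mode component: (α_{S2}−1)/(Σα−K) = 21.9/86.3 = 0.2538.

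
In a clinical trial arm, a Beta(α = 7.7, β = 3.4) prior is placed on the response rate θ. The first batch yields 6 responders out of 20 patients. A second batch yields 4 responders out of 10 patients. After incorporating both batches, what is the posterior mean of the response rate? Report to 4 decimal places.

0.4307

The Beta prior is conjugate to a Binomial/Bernoulli likelihood; the update adds successes to α and failures to β.
After batch 1: Beta(7.7+6, 3.4+14) = Beta(13.7, 17.4).
After batch 2: Beta(13.7+4, 17.4+6) = Beta(17.7, 23.4).
Posterior mean = α/(α+β) = 17.7/41.1 = 0.4307.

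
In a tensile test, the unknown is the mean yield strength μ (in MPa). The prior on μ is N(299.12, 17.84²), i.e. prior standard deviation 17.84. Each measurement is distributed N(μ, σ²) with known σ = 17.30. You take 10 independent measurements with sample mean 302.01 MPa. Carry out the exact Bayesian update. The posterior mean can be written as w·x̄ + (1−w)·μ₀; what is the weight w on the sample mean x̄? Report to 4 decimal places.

0.9140

For Normal data with known variance σ², a Normal(μ₀, σ₀²) prior on μ is conjugate. Posterior precision = 1/σ₀² + n/σ²; posterior mean is the precision-weighted average of μ₀ and x̄.
σ₀² = 17.84² = 318.2656, σ² = 17.30² = 299.29. Prior precision 1/σ₀² = 1/318.2656; data precision n/σ² = 10/299.29.
w = (n/σ²)/(1/σ₀² + n/σ²) = n·σ₀²/(σ² + n·σ₀²) = 10·318.2656/(299.29 + 10·318.2656) = 3182.656/3481.946 = 0.9140.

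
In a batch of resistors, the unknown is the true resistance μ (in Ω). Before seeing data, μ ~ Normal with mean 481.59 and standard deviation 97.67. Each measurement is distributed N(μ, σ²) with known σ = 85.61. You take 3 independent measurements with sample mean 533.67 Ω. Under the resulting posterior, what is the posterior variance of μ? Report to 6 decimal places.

1944.931826

For Normal data with known variance σ², a Normal(μ₀, σ₀²) prior on μ is conjugate. Posterior precision = 1/σ₀² + n/σ²; posterior mean is the precision-weighted average of μ₀ and x̄.
σ₀² = 97.67² = 9539.4289, σ² = 85.61² = 7329.0721; σ² + n·σ₀² = 7329.0721 + 3·9539.4289 = 35947.3588.
Posterior precision = 1/σ₀² + n/σ² = 1/9539.4289 + 3/7329.0721 = (σ² + n·σ₀²)/(σ₀²σ²) = 35947.3588/(9539.4289·7329.0721); posterior variance σₙ² = σ₀²σ²/(σ² + n·σ₀²) = 9539.4289·7329.0721/35947.3588 = 1944.931826.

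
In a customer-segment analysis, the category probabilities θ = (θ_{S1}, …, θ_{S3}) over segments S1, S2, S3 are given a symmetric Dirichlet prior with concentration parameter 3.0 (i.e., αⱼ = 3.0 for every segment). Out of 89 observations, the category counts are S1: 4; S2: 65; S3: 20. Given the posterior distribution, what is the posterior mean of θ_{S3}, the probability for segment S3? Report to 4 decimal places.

The Dirichlet prior is conjugate to the Multinomial likelihood: each posterior αⱼ = prior αⱼ + observed count nⱼ.
Posterior concentration: (7.0, 68.0, 23.0), total = 98.0.
E[θ_{S3}|data] = α_{S3}/Σα = 23.0/98.0 = 0.2347.

0.2347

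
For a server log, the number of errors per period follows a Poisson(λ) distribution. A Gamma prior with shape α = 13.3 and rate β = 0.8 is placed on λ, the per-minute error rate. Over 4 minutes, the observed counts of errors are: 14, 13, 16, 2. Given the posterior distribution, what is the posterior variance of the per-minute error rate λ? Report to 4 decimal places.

With a Gamma(shape α, rate β) prior, the Poisson likelihood is conjugate: the posterior is Gamma(α + ΣXᵢ, β + n).
Sum of counts S = 45 over n = 4 minutes.
Posterior: Gamma(α+S, β+n) = Gamma(13.3+45, 0.8+4) = Gamma(58.3, 4.8).
Var = α/β² = 58.3/4.8² = 2.5304.

2.5304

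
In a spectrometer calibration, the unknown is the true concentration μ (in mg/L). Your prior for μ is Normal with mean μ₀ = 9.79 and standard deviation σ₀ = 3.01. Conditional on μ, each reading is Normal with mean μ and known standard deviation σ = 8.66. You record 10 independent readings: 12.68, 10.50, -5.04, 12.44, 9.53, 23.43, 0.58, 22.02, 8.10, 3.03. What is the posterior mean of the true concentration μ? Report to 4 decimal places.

For Normal data with known variance σ², a Normal(μ₀, σ₀²) prior on μ is conjugate. Posterior precision = 1/σ₀² + n/σ²; posterior mean is the precision-weighted average of μ₀ and x̄.
Σxᵢ = 12.68 + 10.50 + (-5.04) + 12.44 + 9.53 + 23.43 + 0.58 + 22.02 + 8.10 + 3.03 = 97.27, so n·x̄ = 97.27.
σ₀² = 3.01² = 9.0601, σ² = 8.66² = 74.9956; σ² + n·σ₀² = 74.9956 + 10·9.0601 = 165.5966.
Posterior mean = (μ₀/σ₀² + n·x̄/σ²)/(1/σ₀² + n/σ²) = (σ²·μ₀ + σ₀²·n·x̄)/(σ² + n·σ₀²) = (74.9956·9.79 + 9.0601·97.27)/165.5966 = 1615.482851/165.5966 = 9.7555.

9.7555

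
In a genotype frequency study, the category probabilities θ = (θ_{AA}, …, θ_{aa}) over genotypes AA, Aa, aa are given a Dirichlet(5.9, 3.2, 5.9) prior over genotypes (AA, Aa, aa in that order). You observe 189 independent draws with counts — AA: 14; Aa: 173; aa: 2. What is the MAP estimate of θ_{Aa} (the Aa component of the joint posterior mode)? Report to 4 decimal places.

The Dirichlet prior is conjugate to the Multinomial likelihood: each posterior αⱼ = prior αⱼ + observed count nⱼ.
Posterior concentration: (19.9, 176.2, 7.9), total = 204.0.
Joint mode component: (α_{Aa}−1)/(Σα−K) = 175.2/201.0 = 0.8716.

0.8716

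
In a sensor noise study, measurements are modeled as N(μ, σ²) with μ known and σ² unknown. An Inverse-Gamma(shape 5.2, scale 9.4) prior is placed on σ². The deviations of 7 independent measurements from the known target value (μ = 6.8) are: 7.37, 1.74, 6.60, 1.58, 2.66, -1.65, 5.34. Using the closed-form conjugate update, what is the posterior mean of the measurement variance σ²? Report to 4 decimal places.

10.4230

With known mean μ and an Inverse-Gamma(α, β) prior on σ², the Normal likelihood is conjugate: posterior is Inv-Gamma(α + n/2, β + Σ(xᵢ−μ)²/2).
Σ(xᵢ−μ)² = (7.37)² + (1.74)² + (6.60)² + (1.58)² + (2.66)² + (-1.65)² + (5.34)² = 141.7146.
Posterior: Inv-Gamma(5.2 + 7/2, 9.4 + 141.7146/2) = Inv-Gamma(8.70, 80.25730).
E[σ²|data] = β/(α−1) = 80.25730/7.70 = 10.4230.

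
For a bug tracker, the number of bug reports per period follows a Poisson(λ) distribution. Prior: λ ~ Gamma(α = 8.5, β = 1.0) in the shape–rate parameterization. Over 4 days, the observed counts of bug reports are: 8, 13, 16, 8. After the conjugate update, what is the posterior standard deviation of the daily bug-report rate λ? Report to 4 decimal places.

With a Gamma(shape α, rate β) prior, the Poisson likelihood is conjugate: the posterior is Gamma(α + ΣXᵢ, β + n).
Sum of counts S = 45 over n = 4 days.
Posterior: Gamma(α+S, β+n) = Gamma(8.5+45, 1.0+4) = Gamma(53.5, 5.0).
SD = √α/β = √53.5/5.0 = 1.4629.

1.4629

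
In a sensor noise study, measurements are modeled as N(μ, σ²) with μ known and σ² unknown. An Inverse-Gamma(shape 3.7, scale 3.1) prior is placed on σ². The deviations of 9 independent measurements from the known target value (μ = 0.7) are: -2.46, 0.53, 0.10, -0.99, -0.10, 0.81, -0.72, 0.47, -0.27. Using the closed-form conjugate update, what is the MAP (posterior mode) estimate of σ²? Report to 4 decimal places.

0.8153

With known mean μ and an Inverse-Gamma(α, β) prior on σ², the Normal likelihood is conjugate: posterior is Inv-Gamma(α + n/2, β + Σ(xᵢ−μ)²/2).
Σ(xᵢ−μ)² = (-2.46)² + (0.53)² + (0.10)² + (-0.99)² + (-0.10)² + (0.81)² + (-0.72)² + (0.47)² + (-0.27)² = 8.8009.
Posterior: Inv-Gamma(3.7 + 9/2, 3.1 + 8.8009/2) = Inv-Gamma(8.20, 7.50045).
Mode = β/(α+1) = 7.50045/9.20 = 0.8153.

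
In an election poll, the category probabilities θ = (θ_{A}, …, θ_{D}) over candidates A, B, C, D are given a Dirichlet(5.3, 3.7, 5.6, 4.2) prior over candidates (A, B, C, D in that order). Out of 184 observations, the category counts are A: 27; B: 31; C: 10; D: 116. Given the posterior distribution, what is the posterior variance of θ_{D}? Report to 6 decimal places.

0.001185

The Dirichlet prior is conjugate to the Multinomial likelihood: each posterior αⱼ = prior αⱼ + observed count nⱼ.
Posterior concentration: (32.3, 34.7, 15.6, 120.2), total = 202.8.
Var[θ_j] = α_j(Σα−α_j)/((Σα)²(Σα+1)) = 120.2·82.6/(202.8²·203.8) = 0.001185.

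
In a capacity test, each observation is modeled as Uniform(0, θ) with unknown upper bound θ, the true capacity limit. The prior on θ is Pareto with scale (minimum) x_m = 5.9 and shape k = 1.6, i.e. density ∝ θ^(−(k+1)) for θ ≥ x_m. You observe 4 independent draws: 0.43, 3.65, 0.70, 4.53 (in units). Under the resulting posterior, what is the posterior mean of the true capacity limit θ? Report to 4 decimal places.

A Pareto(scale x_m, shape k) prior on the upper bound θ of Uniform(0, θ) is conjugate: posterior is Pareto(max(x_m, max xᵢ), k + n).
Sample maximum = 4.53; prior scale x_m = 5.9 → posterior scale = max = 5.90.
Posterior shape = 1.6 + 4 = 5.6.
E[θ|data] = k·x_m/(k−1) = 5.6·5.90/4.6 = 7.1826.

7.1826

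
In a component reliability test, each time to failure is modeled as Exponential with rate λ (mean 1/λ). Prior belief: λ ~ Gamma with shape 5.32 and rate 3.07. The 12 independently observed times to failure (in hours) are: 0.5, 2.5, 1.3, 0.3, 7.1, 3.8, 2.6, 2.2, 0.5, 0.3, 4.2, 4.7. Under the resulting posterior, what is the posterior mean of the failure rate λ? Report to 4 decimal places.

0.5237

With a Gamma(shape α, rate β) prior on the exponential rate λ, the posterior after n observations with total T = Σxᵢ is Gamma(α+n, β+T).
Sum of observations T = 30.0 hours; n = 12.
Posterior: Gamma(5.32+12, 3.07+30.0) = Gamma(17.32, 33.07).
Posterior mean of λ = α/β = 17.32/33.07 = 0.5237.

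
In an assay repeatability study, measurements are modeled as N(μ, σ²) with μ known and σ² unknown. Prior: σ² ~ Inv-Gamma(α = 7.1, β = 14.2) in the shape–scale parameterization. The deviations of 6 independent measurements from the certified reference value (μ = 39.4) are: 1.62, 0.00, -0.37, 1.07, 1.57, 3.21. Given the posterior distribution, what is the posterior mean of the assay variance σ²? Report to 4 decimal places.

With known mean μ and an Inverse-Gamma(α, β) prior on σ², the Normal likelihood is conjugate: posterior is Inv-Gamma(α + n/2, β + Σ(xᵢ−μ)²/2).
Σ(xᵢ−μ)² = (1.62)² + (0.00)² + (-0.37)² + (1.07)² + (1.57)² + (3.21)² = 16.6752.
Posterior: Inv-Gamma(7.1 + 6/2, 14.2 + 16.6752/2) = Inv-Gamma(10.10, 22.53760).
E[σ²|data] = β/(α−1) = 22.53760/9.10 = 2.4767.

2.4767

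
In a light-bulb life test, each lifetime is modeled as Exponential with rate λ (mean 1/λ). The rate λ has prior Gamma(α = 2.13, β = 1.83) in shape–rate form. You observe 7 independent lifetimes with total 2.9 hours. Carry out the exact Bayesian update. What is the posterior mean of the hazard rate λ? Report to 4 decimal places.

With a Gamma(shape α, rate β) prior on the exponential rate λ, the posterior after n observations with total T = Σxᵢ is Gamma(α+n, β+T).
Posterior: Gamma(2.13+7, 1.83+2.9) = Gamma(9.13, 4.73).
Posterior mean of λ = α/β = 9.13/4.73 = 1.9302.

1.9302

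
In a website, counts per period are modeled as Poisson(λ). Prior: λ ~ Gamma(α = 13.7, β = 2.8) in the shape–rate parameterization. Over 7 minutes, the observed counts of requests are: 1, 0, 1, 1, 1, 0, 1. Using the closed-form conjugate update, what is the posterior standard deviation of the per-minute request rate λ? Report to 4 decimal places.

0.4413

With a Gamma(shape α, rate β) prior, the Poisson likelihood is conjugate: the posterior is Gamma(α + ΣXᵢ, β + n).
Sum of counts S = 5 over n = 7 minutes.
Posterior: Gamma(α+S, β+n) = Gamma(13.7+5, 2.8+7) = Gamma(18.7, 9.8).
SD = √α/β = √18.7/9.8 = 0.4413.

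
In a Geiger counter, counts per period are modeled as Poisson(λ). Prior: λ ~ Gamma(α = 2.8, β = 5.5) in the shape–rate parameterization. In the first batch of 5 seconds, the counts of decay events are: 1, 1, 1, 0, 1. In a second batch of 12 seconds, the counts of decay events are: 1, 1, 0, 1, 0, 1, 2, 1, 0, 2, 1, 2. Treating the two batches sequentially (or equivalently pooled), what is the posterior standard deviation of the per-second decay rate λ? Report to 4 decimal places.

0.1927

With a Gamma(shape α, rate β) prior, the Poisson likelihood is conjugate: the posterior is Gamma(α + ΣXᵢ, β + n).
Batch 1: sum of counts S = 4 over n = 5 seconds.
After batch 1: Gamma(α+S, β+n) = Gamma(2.8+4, 5.5+5) = Gamma(6.8, 10.5).
Batch 2: sum of counts S = 12 over n = 12 seconds.
After batch 2: Gamma(α+S, β+n) = Gamma(6.8+12, 10.5+12) = Gamma(18.8, 22.5).
SD = √α/β = √18.8/22.5 = 0.1927.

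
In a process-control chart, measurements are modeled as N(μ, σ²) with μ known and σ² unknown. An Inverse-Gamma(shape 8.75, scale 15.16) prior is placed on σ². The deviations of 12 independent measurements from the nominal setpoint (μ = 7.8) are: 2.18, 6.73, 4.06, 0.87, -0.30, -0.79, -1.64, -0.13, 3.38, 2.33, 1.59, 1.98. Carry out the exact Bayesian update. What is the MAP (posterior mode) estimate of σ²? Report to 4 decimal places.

3.9469

With known mean μ and an Inverse-Gamma(α, β) prior on σ², the Normal likelihood is conjugate: posterior is Inv-Gamma(α + n/2, β + Σ(xᵢ−μ)²/2).
Σ(xᵢ−μ)² = (2.18)² + (6.73)² + (4.06)² + (0.87)² + (-0.30)² + (-0.79)² + (-1.64)² + (-0.13)² + (3.38)² + (2.33)² + (1.59)² + (1.98)² = 94.0082.
Posterior: Inv-Gamma(8.75 + 12/2, 15.16 + 94.0082/2) = Inv-Gamma(14.75, 62.16410).
Mode = β/(α+1) = 62.16410/15.75 = 3.9469.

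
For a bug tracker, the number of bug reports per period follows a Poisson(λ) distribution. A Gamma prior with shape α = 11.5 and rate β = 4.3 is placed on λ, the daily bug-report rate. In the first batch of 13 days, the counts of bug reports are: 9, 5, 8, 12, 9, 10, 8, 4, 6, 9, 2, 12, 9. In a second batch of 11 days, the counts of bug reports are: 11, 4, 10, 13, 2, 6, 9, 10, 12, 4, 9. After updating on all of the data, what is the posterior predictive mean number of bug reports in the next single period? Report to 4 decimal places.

7.2261

With a Gamma(shape α, rate β) prior, the Poisson likelihood is conjugate: the posterior is Gamma(α + ΣXᵢ, β + n).
Batch 1: sum of counts S = 103 over n = 13 days.
After batch 1: Gamma(α+S, β+n) = Gamma(11.5+103, 4.3+13) = Gamma(114.5, 17.3).
Batch 2: sum of counts S = 90 over n = 11 days.
After batch 2: Gamma(α+S, β+n) = Gamma(114.5+90, 17.3+11) = Gamma(204.5, 28.3).
The predictive distribution for one future period is NegBinom with mean α/β = 7.2261.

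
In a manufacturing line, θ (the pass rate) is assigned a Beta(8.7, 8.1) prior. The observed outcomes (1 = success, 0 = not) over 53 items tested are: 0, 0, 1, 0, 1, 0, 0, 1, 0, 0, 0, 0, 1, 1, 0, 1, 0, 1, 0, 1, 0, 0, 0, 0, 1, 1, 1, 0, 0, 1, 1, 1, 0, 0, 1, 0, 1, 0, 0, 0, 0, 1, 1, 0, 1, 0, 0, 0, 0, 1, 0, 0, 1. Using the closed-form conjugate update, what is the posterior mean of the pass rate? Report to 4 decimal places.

0.4255

The Beta prior is conjugate to a Binomial/Bernoulli likelihood; the update adds successes to α and failures to β.
Posterior: Beta(α+k, β+n−k) = Beta(8.7+21, 8.1+32) = Beta(29.7, 40.1).
Posterior mean = α/(α+β) = 29.7/69.8 = 0.4255.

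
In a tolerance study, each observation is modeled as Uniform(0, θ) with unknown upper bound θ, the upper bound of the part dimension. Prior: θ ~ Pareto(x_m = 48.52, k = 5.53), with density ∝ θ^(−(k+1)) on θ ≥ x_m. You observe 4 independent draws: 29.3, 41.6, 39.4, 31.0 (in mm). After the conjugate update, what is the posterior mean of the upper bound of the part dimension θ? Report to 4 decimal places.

54.2082

A Pareto(scale x_m, shape k) prior on the upper bound θ of Uniform(0, θ) is conjugate: posterior is Pareto(max(x_m, max xᵢ), k + n).
Sample maximum = 41.6; prior scale x_m = 48.52 → posterior scale = max = 48.52.
Posterior shape = 5.53 + 4 = 9.53.
E[θ|data] = k·x_m/(k−1) = 9.53·48.52/8.53 = 54.2082.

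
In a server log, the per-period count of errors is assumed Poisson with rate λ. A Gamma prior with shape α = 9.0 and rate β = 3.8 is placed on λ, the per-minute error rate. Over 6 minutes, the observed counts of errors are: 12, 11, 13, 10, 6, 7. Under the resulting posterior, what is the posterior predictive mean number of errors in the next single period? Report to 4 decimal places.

With a Gamma(shape α, rate β) prior, the Poisson likelihood is conjugate: the posterior is Gamma(α + ΣXᵢ, β + n).
Sum of counts S = 59 over n = 6 minutes.
Posterior: Gamma(α+S, β+n) = Gamma(9.0+59, 3.8+6) = Gamma(68.0, 9.8).
The predictive distribution for one future period is NegBinom with mean α/β = 6.9388.

6.9388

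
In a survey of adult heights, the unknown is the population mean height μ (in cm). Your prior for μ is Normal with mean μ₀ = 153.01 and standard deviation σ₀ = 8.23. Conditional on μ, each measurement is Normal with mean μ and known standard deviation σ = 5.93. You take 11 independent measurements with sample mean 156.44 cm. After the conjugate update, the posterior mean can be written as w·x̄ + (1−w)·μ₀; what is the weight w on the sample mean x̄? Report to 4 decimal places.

For Normal data with known variance σ², a Normal(μ₀, σ₀²) prior on μ is conjugate. Posterior precision = 1/σ₀² + n/σ²; posterior mean is the precision-weighted average of μ₀ and x̄.
σ₀² = 8.23² = 67.7329, σ² = 5.93² = 35.1649. Prior precision 1/σ₀² = 1/67.7329; data precision n/σ² = 11/35.1649.
w = (n/σ²)/(1/σ₀² + n/σ²) = n·σ₀²/(σ² + n·σ₀²) = 11·67.7329/(35.1649 + 11·67.7329) = 745.0619/780.2268 = 0.9549.

0.9549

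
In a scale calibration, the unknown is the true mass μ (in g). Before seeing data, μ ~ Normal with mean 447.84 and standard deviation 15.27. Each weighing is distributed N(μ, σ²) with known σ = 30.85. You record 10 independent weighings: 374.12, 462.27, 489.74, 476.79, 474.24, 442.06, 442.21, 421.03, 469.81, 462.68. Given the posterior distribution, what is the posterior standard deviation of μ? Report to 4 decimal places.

8.2211

For Normal data with known variance σ², a Normal(μ₀, σ₀²) prior on μ is conjugate. Posterior precision = 1/σ₀² + n/σ²; posterior mean is the precision-weighted average of μ₀ and x̄.
σ₀² = 15.27² = 233.1729, σ² = 30.85² = 951.7225; σ² + n·σ₀² = 951.7225 + 10·233.1729 = 3283.4515.
Posterior precision = 1/σ₀² + n/σ² = 1/233.1729 + 10/951.7225 = (σ² + n·σ₀²)/(σ₀²σ²) = 3283.4515/(233.1729·951.7225); posterior variance σₙ² = σ₀²σ²/(σ² + n·σ₀²) = 233.1729·951.7225/3283.4515 = 67.586165.
Posterior SD = √σₙ² = √(233.1729·951.7225/3283.4515) = 8.2211.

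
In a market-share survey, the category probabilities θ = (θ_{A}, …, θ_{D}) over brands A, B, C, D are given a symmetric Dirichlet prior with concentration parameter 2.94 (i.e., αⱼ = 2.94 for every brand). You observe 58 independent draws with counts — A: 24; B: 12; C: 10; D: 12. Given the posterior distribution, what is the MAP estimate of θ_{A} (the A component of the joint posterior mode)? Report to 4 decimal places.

0.3945

The Dirichlet prior is conjugate to the Multinomial likelihood: each posterior αⱼ = prior αⱼ + observed count nⱼ.
Posterior concentration: (26.94, 14.94, 12.94, 14.94), total = 69.76.
Joint mode component: (α_{A}−1)/(Σα−K) = 25.94/65.76 = 0.3945.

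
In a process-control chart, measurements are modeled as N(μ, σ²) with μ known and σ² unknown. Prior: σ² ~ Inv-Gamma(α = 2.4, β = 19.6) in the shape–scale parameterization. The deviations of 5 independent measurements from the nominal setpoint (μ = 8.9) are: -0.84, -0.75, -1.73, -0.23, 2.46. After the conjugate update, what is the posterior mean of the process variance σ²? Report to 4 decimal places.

With known mean μ and an Inverse-Gamma(α, β) prior on σ², the Normal likelihood is conjugate: posterior is Inv-Gamma(α + n/2, β + Σ(xᵢ−μ)²/2).
Σ(xᵢ−μ)² = (-0.84)² + (-0.75)² + (-1.73)² + (-0.23)² + (2.46)² = 10.3655.
Posterior: Inv-Gamma(2.4 + 5/2, 19.6 + 10.3655/2) = Inv-Gamma(4.90, 24.78275).
E[σ²|data] = β/(α−1) = 24.78275/3.90 = 6.3546.

6.3546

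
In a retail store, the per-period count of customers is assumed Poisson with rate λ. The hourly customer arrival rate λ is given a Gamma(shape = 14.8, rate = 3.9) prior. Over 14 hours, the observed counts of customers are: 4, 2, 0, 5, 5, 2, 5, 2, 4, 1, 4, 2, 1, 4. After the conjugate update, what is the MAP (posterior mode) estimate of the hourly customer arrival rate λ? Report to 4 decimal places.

With a Gamma(shape α, rate β) prior, the Poisson likelihood is conjugate: the posterior is Gamma(α + ΣXᵢ, β + n).
Sum of counts S = 41 over n = 14 hours.
Posterior: Gamma(α+S, β+n) = Gamma(14.8+41, 3.9+14) = Gamma(55.8, 17.9).
Mode of Gamma(α,β) for α≥1 is (α−1)/β = 54.8/17.9 = 3.0615.

3.0615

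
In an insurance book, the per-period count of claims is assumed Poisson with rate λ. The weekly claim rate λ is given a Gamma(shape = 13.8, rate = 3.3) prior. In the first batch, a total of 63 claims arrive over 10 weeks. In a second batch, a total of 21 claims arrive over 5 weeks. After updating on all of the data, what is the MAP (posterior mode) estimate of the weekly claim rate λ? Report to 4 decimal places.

5.2896

With a Gamma(shape α, rate β) prior, the Poisson likelihood is conjugate: the posterior is Gamma(α + ΣXᵢ, β + n).
After batch 1: Gamma(α+S, β+n) = Gamma(13.8+63, 3.3+10) = Gamma(76.8, 13.3).
After batch 2: Gamma(α+S, β+n) = Gamma(76.8+21, 13.3+5) = Gamma(97.8, 18.3).
Mode of Gamma(α,β) for α≥1 is (α−1)/β = 96.8/18.3 = 5.2896.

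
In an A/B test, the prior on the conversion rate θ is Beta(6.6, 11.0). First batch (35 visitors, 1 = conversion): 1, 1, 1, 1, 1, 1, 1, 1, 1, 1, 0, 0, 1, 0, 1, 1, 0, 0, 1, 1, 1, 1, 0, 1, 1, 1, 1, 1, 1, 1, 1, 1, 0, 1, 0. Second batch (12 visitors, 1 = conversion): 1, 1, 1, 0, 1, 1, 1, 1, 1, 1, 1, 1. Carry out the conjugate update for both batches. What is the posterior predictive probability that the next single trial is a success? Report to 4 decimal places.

The Beta prior is conjugate to a Binomial/Bernoulli likelihood; the update adds successes to α and failures to β.
After batch 1: Beta(6.6+27, 11.0+8) = Beta(33.6, 19.0).
After batch 2: Beta(33.6+11, 19.0+1) = Beta(44.6, 20.0).
For a single future Bernoulli trial, P(success | data) = α/(α+β) = 0.6904.

0.6904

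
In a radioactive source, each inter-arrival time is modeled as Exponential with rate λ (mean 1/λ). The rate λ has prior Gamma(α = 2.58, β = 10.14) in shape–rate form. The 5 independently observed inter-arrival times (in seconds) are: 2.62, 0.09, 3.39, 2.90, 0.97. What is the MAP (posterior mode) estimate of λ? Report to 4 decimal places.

With a Gamma(shape α, rate β) prior on the exponential rate λ, the posterior after n observations with total T = Σxᵢ is Gamma(α+n, β+T).
Sum of observations T = 9.97 seconds; n = 5.
Posterior: Gamma(2.58+5, 10.14+9.97) = Gamma(7.58, 20.11).
Mode = (α−1)/β = 0.3272.

0.3272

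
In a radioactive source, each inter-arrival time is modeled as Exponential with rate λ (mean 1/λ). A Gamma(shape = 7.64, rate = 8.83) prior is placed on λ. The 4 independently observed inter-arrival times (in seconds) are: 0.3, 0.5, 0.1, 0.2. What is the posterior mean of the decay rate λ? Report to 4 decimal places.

With a Gamma(shape α, rate β) prior on the exponential rate λ, the posterior after n observations with total T = Σxᵢ is Gamma(α+n, β+T).
Sum of observations T = 1.1 seconds; n = 4.
Posterior: Gamma(7.64+4, 8.83+1.1) = Gamma(11.64, 9.93).
Posterior mean of λ = α/β = 11.64/9.93 = 1.1722.

1.1722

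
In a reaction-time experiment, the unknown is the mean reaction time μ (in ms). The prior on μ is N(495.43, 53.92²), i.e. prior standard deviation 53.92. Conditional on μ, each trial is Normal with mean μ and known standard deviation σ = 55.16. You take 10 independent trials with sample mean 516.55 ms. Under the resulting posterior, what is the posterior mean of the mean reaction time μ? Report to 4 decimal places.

For Normal data with known variance σ², a Normal(μ₀, σ₀²) prior on μ is conjugate. Posterior precision = 1/σ₀² + n/σ²; posterior mean is the precision-weighted average of μ₀ and x̄.
n·x̄ = 10·516.55 = 5165.5.
σ₀² = 53.92² = 2907.3664, σ² = 55.16² = 3042.6256; σ² + n·σ₀² = 3042.6256 + 10·2907.3664 = 32116.2896.
Posterior mean = (μ₀/σ₀² + n·x̄/σ²)/(1/σ₀² + n/σ²) = (σ²·μ₀ + σ₀²·n·x̄)/(σ² + n·σ₀²) = (3042.6256·495.43 + 2907.3664·5165.5)/32116.2896 = 16525409.140208/32116.2896 = 514.5491.

514.5491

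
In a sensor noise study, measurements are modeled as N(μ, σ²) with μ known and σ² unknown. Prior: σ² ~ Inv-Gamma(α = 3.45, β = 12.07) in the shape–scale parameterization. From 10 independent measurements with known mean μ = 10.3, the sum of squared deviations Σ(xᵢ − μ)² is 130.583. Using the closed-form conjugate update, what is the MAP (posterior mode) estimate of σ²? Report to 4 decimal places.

8.1864

With known mean μ and an Inverse-Gamma(α, β) prior on σ², the Normal likelihood is conjugate: posterior is Inv-Gamma(α + n/2, β + Σ(xᵢ−μ)²/2).
Posterior: Inv-Gamma(3.45 + 10/2, 12.07 + 130.583/2) = Inv-Gamma(8.45, 77.3615).
Mode = β/(α+1) = 77.3615/9.45 = 8.1864.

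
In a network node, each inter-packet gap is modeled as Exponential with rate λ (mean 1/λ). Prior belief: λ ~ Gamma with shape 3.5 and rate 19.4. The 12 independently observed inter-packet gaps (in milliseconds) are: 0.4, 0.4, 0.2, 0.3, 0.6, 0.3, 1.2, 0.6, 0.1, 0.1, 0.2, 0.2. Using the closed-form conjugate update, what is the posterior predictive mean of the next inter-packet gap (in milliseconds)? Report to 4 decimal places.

With a Gamma(shape α, rate β) prior on the exponential rate λ, the posterior after n observations with total T = Σxᵢ is Gamma(α+n, β+T).
Sum of observations T = 4.6 milliseconds; n = 12.
Posterior: Gamma(3.5+12, 19.4+4.6) = Gamma(15.5, 24.0).
The predictive distribution for the next observation is Lomax; its mean is β/(α−1) = 24.0/14.5 = 1.6552.

1.6552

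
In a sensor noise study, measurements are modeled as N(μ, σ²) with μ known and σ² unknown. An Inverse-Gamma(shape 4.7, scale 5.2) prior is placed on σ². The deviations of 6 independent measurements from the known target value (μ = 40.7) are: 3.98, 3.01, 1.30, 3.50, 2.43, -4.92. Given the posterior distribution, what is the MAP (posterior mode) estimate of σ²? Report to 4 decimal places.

4.5604

With known mean μ and an Inverse-Gamma(α, β) prior on σ², the Normal likelihood is conjugate: posterior is Inv-Gamma(α + n/2, β + Σ(xᵢ−μ)²/2).
Σ(xᵢ−μ)² = (3.98)² + (3.01)² + (1.30)² + (3.50)² + (2.43)² + (-4.92)² = 68.9518.
Posterior: Inv-Gamma(4.7 + 6/2, 5.2 + 68.9518/2) = Inv-Gamma(7.70, 39.67590).
Mode = β/(α+1) = 39.67590/8.70 = 4.5604.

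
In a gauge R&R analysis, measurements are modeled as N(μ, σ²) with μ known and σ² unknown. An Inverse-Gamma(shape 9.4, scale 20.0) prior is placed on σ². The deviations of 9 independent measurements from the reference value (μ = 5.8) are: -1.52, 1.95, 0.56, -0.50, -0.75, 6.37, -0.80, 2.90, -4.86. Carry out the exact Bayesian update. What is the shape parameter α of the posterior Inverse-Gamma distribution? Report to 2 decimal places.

13.90

With known mean μ and an Inverse-Gamma(α, β) prior on σ², the Normal likelihood is conjugate: posterior is Inv-Gamma(α + n/2, β + Σ(xᵢ−μ)²/2).
Σ(xᵢ−μ)² = (-1.52)² + (1.95)² + (0.56)² + (-0.50)² + (-0.75)² + (6.37)² + (-0.80)² + (2.90)² + (-4.86)² = 80.4855.
Posterior: Inv-Gamma(9.4 + 9/2, 20.0 + 80.4855/2) = Inv-Gamma(13.90, 60.24275).
Posterior α = 13.90.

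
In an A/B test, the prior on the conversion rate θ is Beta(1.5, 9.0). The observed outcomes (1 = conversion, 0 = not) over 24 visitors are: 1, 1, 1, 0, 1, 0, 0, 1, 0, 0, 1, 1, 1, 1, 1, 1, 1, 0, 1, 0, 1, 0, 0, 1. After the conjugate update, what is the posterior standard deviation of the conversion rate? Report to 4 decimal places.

0.0838

The Beta prior is conjugate to a Binomial/Bernoulli likelihood; the update adds successes to α and failures to β.
Posterior: Beta(α+k, β+n−k) = Beta(1.5+15, 9.0+9) = Beta(16.5, 18.0).
Var = αβ/((α+β)²(α+β+1)) = 16.5·18.0/(34.5²·35.5) = 0.00702894; SD = √0.00702894 = 0.0838.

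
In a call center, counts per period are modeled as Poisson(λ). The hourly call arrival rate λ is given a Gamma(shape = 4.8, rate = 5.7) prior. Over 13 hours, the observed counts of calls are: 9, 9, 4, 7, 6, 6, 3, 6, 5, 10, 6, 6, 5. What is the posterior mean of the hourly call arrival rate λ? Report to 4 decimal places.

With a Gamma(shape α, rate β) prior, the Poisson likelihood is conjugate: the posterior is Gamma(α + ΣXᵢ, β + n).
Sum of counts S = 82 over n = 13 hours.
Posterior: Gamma(α+S, β+n) = Gamma(4.8+82, 5.7+13) = Gamma(86.8, 18.7).
Posterior mean = α/β = 86.8/18.7 = 4.6417.

4.6417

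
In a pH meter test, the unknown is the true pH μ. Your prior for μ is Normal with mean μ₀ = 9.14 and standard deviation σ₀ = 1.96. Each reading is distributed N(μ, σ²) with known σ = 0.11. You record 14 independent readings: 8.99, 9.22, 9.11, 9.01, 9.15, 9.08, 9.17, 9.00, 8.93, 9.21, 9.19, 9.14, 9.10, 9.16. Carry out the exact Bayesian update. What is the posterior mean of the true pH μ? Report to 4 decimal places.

For Normal data with known variance σ², a Normal(μ₀, σ₀²) prior on μ is conjugate. Posterior precision = 1/σ₀² + n/σ²; posterior mean is the precision-weighted average of μ₀ and x̄.
Σxᵢ = 8.99 + 9.22 + 9.11 + 9.01 + 9.15 + 9.08 + 9.17 + 9.00 + 8.93 + 9.21 + 9.19 + 9.14 + 9.10 + 9.16 = 127.46, so n·x̄ = 127.46.
σ₀² = 1.96² = 3.8416, σ² = 0.11² = 0.0121; σ² + n·σ₀² = 0.0121 + 14·3.8416 = 53.7945.
Posterior mean = (μ₀/σ₀² + n·x̄/σ²)/(1/σ₀² + n/σ²) = (σ²·μ₀ + σ₀²·n·x̄)/(σ² + n·σ₀²) = (0.0121·9.14 + 3.8416·127.46)/53.7945 = 489.76093/53.7945 = 9.1043.

9.1043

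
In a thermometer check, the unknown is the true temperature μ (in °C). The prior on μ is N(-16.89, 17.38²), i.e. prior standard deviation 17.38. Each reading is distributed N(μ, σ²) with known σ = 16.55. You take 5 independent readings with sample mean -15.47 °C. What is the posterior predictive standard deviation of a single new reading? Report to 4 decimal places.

17.8962

For Normal data with known variance σ², a Normal(μ₀, σ₀²) prior on μ is conjugate. Posterior precision = 1/σ₀² + n/σ²; posterior mean is the precision-weighted average of μ₀ and x̄.
σ₀² = 17.38² = 302.0644, σ² = 16.55² = 273.9025; σ² + n·σ₀² = 273.9025 + 5·302.0644 = 1784.2245.
Posterior precision = 1/σ₀² + n/σ² = 1/302.0644 + 5/273.9025 = (σ² + n·σ₀²)/(σ₀²σ²) = 1784.2245/(302.0644·273.9025); posterior variance σₙ² = σ₀²σ²/(σ² + n·σ₀²) = 302.0644·273.9025/1784.2245 = 46.370955.
Predictive variance for one new observation = σₙ² + σ² = 302.0644·273.9025/1784.2245 + 273.9025 = σ²·(σ₀² + 1784.2245)/1784.2245 = 273.9025·2086.2889/1784.2245 = 320.273455; SD = √(273.9025·2086.2889/1784.2245) = 17.8962.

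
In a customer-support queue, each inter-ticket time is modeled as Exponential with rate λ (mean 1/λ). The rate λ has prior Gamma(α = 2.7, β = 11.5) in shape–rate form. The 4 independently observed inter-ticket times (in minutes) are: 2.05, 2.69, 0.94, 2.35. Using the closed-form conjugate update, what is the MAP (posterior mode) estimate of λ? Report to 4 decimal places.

With a Gamma(shape α, rate β) prior on the exponential rate λ, the posterior after n observations with total T = Σxᵢ is Gamma(α+n, β+T).
Sum of observations T = 8.03 minutes; n = 4.
Posterior: Gamma(2.7+4, 11.5+8.03) = Gamma(6.7, 19.53).
Mode = (α−1)/β = 0.2919.

0.2919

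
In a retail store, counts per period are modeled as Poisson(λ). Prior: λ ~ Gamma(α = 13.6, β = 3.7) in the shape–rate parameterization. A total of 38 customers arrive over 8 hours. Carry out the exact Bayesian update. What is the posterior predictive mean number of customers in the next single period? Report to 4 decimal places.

4.4103

With a Gamma(shape α, rate β) prior, the Poisson likelihood is conjugate: the posterior is Gamma(α + ΣXᵢ, β + n).
Posterior: Gamma(α+S, β+n) = Gamma(13.6+38, 3.7+8) = Gamma(51.6, 11.7).
The predictive distribution for one future period is NegBinom with mean α/β = 4.4103.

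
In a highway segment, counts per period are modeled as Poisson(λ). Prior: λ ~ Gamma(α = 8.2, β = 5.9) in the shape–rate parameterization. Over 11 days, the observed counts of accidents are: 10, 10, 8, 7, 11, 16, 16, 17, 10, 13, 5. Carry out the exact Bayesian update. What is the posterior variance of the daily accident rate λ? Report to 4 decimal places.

With a Gamma(shape α, rate β) prior, the Poisson likelihood is conjugate: the posterior is Gamma(α + ΣXᵢ, β + n).
Sum of counts S = 123 over n = 11 days.
Posterior: Gamma(α+S, β+n) = Gamma(8.2+123, 5.9+11) = Gamma(131.2, 16.9).
Var = α/β² = 131.2/16.9² = 0.4594.

0.4594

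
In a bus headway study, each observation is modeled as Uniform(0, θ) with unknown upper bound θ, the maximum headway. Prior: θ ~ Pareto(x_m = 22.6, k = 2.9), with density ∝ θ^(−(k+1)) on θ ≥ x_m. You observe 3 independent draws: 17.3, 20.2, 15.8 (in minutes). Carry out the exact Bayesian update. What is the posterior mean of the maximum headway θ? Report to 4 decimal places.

A Pareto(scale x_m, shape k) prior on the upper bound θ of Uniform(0, θ) is conjugate: posterior is Pareto(max(x_m, max xᵢ), k + n).
Sample maximum = 20.2; prior scale x_m = 22.6 → posterior scale = max = 22.6.
Posterior shape = 2.9 + 3 = 5.9.
E[θ|data] = k·x_m/(k−1) = 5.9·22.6/4.9 = 27.2122.

27.2122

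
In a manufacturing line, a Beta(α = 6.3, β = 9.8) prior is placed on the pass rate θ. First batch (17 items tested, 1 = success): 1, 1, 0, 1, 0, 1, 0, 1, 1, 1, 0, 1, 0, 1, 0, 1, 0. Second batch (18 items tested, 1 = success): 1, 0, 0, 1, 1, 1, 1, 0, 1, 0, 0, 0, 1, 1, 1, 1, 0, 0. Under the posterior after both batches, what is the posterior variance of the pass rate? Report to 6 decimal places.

The Beta prior is conjugate to a Binomial/Bernoulli likelihood; the update adds successes to α and failures to β.
After batch 1: Beta(6.3+10, 9.8+7) = Beta(16.3, 16.8).
After batch 2: Beta(16.3+10, 16.8+8) = Beta(26.3, 24.8).
Var = αβ/((α+β)²(α+β+1)) = 26.3·24.8/(51.1²·52.1) = 0.004794.

0.004794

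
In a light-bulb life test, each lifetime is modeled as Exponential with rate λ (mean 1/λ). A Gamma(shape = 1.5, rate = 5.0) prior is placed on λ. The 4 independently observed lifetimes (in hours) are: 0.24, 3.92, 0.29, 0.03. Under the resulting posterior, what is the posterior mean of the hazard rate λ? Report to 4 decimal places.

With a Gamma(shape α, rate β) prior on the exponential rate λ, the posterior after n observations with total T = Σxᵢ is Gamma(α+n, β+T).
Sum of observations T = 4.48 hours; n = 4.
Posterior: Gamma(1.5+4, 5.0+4.48) = Gamma(5.5, 9.48).
Posterior mean of λ = α/β = 5.5/9.48 = 0.5802.

0.5802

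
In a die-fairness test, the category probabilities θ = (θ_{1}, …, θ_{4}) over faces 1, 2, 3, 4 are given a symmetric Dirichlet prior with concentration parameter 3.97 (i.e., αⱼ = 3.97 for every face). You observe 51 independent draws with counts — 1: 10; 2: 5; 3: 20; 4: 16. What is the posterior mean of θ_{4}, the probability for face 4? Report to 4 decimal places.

The Dirichlet prior is conjugate to the Multinomial likelihood: each posterior αⱼ = prior αⱼ + observed count nⱼ.
Posterior concentration: (13.97, 8.97, 23.97, 19.97), total = 66.88.
E[θ_{4}|data] = α_{4}/Σα = 19.97/66.88 = 0.2986.

0.2986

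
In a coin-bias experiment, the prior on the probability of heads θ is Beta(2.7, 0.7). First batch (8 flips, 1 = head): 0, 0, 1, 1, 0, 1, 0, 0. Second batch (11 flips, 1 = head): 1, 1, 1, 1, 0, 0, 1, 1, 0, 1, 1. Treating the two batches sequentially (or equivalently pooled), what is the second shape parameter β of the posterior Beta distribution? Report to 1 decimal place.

The Beta prior is conjugate to a Binomial/Bernoulli likelihood; the update adds successes to α and failures to β.
After batch 1: Beta(2.7+3, 0.7+5) = Beta(5.7, 5.7).
After batch 2: Beta(5.7+8, 5.7+3) = Beta(13.7, 8.7).
Posterior β = 8.7.

8.7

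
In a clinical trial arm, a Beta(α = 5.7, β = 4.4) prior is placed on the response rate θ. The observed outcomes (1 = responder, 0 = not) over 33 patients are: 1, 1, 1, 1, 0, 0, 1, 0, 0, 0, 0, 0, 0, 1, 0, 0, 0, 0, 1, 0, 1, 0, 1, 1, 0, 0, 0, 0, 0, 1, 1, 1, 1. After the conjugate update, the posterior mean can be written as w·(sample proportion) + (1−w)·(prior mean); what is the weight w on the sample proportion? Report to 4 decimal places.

0.7657

The Beta prior is conjugate to a Binomial/Bernoulli likelihood; the update adds successes to α and failures to β.
Posterior mean = (α₀+k)/(α₀+β₀+n) = [n/(α₀+β₀+n)]·(k/n) + [(α₀+β₀)/(α₀+β₀+n)]·α₀/(α₀+β₀), so only n and the prior enter the weight.
The weight on the data is w = n/(α₀+β₀+n) = 33/(5.7+4.4+33) = 33/43.1 = 0.7657.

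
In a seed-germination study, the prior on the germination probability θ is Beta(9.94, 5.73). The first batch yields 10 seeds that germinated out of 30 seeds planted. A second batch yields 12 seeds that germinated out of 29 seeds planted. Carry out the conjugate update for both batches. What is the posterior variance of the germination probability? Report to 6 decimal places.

The Beta prior is conjugate to a Binomial/Bernoulli likelihood; the update adds successes to α and failures to β.
After batch 1: Beta(9.94+10, 5.73+20) = Beta(19.94, 25.73).
After batch 2: Beta(19.94+12, 25.73+17) = Beta(31.94, 42.73).
Var = αβ/((α+β)²(α+β+1)) = 31.94·42.73/(74.67²·75.67) = 0.003235.

0.003235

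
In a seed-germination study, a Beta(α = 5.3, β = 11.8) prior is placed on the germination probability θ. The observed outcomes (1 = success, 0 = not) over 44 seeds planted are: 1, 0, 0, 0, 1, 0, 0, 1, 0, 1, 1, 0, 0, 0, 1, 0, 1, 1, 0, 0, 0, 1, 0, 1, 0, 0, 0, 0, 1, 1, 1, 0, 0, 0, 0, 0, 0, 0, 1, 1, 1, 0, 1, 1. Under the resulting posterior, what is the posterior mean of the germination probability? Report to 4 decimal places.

The Beta prior is conjugate to a Binomial/Bernoulli likelihood; the update adds successes to α and failures to β.
Posterior: Beta(α+k, β+n−k) = Beta(5.3+18, 11.8+26) = Beta(23.3, 37.8).
Posterior mean = α/(α+β) = 23.3/61.1 = 0.3813.

0.3813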